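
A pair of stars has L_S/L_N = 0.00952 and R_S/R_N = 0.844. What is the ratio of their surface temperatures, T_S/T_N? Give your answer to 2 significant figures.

0.34

L ∝ R²T⁴ gives T ∝ (L/R²)^(1/4), so
T_S/T_N = (0.00952 / 0.844²)^(1/4) = (0.01336)^(1/4) = 0.3400.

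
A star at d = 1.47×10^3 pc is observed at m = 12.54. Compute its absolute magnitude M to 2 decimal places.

M = m − 5 log₁₀(d/10 pc) = 12.54 − 5 log₁₀(1.47×10^3/10)
  = 12.54 − 5 × 2.167 = 12.54 − 10.84 = 1.70.

1.70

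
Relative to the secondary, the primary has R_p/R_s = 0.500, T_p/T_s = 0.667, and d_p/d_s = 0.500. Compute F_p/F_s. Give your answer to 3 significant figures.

L_p/L_s = (R_p/R_s)²(T_p/T_s)⁴ = (0.500)² × (0.667)⁴ = 0.04948.
F_p/F_s = (L_p/L_s)/(d_p/d_s)² = 0.04948 / (0.500)² = 0.1979.

0.198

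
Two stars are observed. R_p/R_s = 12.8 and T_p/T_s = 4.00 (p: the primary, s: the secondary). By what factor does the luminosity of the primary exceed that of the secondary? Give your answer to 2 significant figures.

From the Stefan–Boltzmann law, L ∝ R²T⁴, so
L_p/L_s = (R_p/R_s)² (T_p/T_s)⁴ = (12.8)² × (4.00)⁴ = 163.8 × 256.0 = 4.194×10^4.

4.2×10^4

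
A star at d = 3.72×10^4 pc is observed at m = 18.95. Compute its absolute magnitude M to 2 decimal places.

1.10

M = m − 5 log₁₀(d/10 pc) = 18.95 − 5 log₁₀(3.72×10^4/10)
  = 18.95 − 5 × 3.571 = 18.95 − 17.85 = 1.10.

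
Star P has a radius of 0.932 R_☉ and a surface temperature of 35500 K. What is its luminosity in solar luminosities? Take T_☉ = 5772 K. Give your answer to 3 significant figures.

1.24×10^3 solar luminosities

L/L_☉ = (R/R_☉)² (T/T_☉)⁴ = (0.932)² × (35500/5772)⁴
       = 0.8686 × (6.150)⁴ = 0.8686 × 1431 = 1243.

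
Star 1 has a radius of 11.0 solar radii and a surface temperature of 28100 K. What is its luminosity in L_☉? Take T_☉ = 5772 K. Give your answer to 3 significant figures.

L/L_☉ = (R/R_☉)² (T/T_☉)⁴ = (11.0)² × (28100/5772)⁴
       = 121.0 × (4.868)⁴ = 121.0 × 561.7 = 6.797×10^4.

6.80×10^4 L_☉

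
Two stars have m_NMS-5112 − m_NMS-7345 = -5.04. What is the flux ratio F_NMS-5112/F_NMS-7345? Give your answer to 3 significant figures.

104

F_NMS-5112/F_NMS-7345 = 10^(−(m_NMS-5112 − m_NMS-7345)/2.5) = 10^(5.04/2.5) = 10^2.016 = 103.8.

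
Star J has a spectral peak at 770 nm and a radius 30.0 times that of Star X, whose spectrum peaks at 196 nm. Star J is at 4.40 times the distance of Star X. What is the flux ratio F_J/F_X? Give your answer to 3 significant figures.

0.195

Wien's law: T_J/T_X = λ_X/λ_J = 196/770 = 0.2545.
L_J/L_X = (R_J/R_X)²(T_J/T_X)⁴ = (30.0)²(0.2545)⁴ = 3.778.
F_J/F_X = (L_J/L_X)/(d_J/d_X)² = 3.778/(4.40)² = 0.1952.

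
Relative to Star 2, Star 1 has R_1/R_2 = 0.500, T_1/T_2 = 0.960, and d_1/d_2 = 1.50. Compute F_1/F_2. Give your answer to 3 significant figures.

0.0944

L_1/L_2 = (R_1/R_2)²(T_1/T_2)⁴ = (0.500)² × (0.960)⁴ = 0.2123.
F_1/F_2 = (L_1/L_2)/(d_1/d_2)² = 0.2123 / (1.50)² = 0.09437.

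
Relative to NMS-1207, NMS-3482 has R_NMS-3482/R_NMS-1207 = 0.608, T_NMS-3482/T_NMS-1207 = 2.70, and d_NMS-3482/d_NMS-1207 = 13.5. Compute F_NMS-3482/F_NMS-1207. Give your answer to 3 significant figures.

L_NMS-3482/L_NMS-1207 = (R_NMS-3482/R_NMS-1207)²(T_NMS-3482/T_NMS-1207)⁴ = (0.608)² × (2.70)⁴ = 19.65.
F_NMS-3482/F_NMS-1207 = (L_NMS-3482/L_NMS-1207)/(d_NMS-3482/d_NMS-1207)² = 19.65 / (13.5)² = 0.1078.

0.108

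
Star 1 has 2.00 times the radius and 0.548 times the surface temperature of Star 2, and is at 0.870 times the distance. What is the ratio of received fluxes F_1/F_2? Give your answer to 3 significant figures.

0.477

L_1/L_2 = (R_1/R_2)²(T_1/T_2)⁴ = (2.00)² × (0.548)⁴ = 0.3607.
F_1/F_2 = (L_1/L_2)/(d_1/d_2)² = 0.3607 / (0.870)² = 0.4766.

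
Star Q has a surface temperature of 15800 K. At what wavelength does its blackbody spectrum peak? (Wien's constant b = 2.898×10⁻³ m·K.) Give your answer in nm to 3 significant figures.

183 nm

λ_max = b/T = 2.898×10⁻³ / 15800 = 1.83×10^-7 m = 183.4 nm.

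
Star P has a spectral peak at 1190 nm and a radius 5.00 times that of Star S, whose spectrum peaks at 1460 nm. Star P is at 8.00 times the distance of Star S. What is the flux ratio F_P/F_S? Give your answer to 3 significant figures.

0.885

Wien's law: T_P/T_S = λ_S/λ_P = 1460/1190 = 1.227.
L_P/L_S = (R_P/R_S)²(T_P/T_S)⁴ = (5.00)²(1.227)⁴ = 56.65.
F_P/F_S = (L_P/L_S)/(d_P/d_S)² = 56.65/(8.00)² = 0.8851.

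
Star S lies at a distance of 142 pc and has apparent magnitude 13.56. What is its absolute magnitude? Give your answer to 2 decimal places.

7.80

M = m − 5 log₁₀(d/10 pc) = 13.56 − 5 log₁₀(142/10)
  = 13.56 − 5 × 1.152 = 13.56 − 5.76 = 7.80.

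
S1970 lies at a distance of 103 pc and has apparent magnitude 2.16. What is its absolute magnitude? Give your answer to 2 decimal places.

-2.90

M = m − 5 log₁₀(d/10 pc) = 2.16 − 5 log₁₀(103/10)
  = 2.16 − 5 × 1.013 = 2.16 − 5.06 = -2.90.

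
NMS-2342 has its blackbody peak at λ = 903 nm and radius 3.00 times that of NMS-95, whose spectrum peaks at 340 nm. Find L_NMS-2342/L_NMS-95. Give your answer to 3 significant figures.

Wien's law gives T ∝ 1/λ_max, so T_NMS-2342/T_NMS-95 = λ_NMS-95/λ_NMS-2342 = 340/903 = 0.3765.
Then L ∝ R²T⁴ gives L_NMS-2342/L_NMS-95 = (3.00)² × (0.3765)⁴ = 9.000 × 0.02010 = 0.1809.

0.181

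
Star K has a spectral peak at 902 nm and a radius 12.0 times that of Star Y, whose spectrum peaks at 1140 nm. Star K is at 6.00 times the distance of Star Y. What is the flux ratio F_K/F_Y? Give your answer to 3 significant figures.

Wien's law: T_K/T_Y = λ_Y/λ_K = 1140/902 = 1.264.
L_K/L_Y = (R_K/R_Y)²(T_K/T_Y)⁴ = (12.0)²(1.264)⁴ = 367.4.
F_K/F_Y = (L_K/L_Y)/(d_K/d_Y)² = 367.4/(6.00)² = 10.21.

10.2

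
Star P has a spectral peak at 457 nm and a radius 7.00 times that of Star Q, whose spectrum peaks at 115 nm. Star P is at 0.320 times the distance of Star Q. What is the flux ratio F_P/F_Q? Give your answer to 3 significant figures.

1.92

Wien's law: T_P/T_Q = λ_Q/λ_P = 115/457 = 0.2516.
L_P/L_Q = (R_P/R_Q)²(T_P/T_Q)⁴ = (7.00)²(0.2516)⁴ = 0.1965.
F_P/F_Q = (L_P/L_Q)/(d_P/d_Q)² = 0.1965/(0.320)² = 1.919.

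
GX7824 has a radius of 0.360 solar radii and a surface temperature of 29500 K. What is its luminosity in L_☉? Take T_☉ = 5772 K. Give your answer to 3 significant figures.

88.4 L_☉

L/L_☉ = (R/R_☉)² (T/T_☉)⁴ = (0.360)² × (29500/5772)⁴
       = 0.1296 × (5.111)⁴ = 0.1296 × 682.3 = 88.43.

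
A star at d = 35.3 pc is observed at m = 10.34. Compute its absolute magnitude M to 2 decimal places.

7.60

M = m − 5 log₁₀(d/10 pc) = 10.34 − 5 log₁₀(35.3/10)
  = 10.34 − 5 × 0.548 = 10.34 − 2.74 = 7.60.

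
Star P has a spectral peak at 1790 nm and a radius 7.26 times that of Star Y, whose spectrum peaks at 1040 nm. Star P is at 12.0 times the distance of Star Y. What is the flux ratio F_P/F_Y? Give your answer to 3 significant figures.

0.0417

Wien's law: T_P/T_Y = λ_Y/λ_P = 1040/1790 = 0.5810.
L_P/L_Y = (R_P/R_Y)²(T_P/T_Y)⁴ = (7.26)²(0.5810)⁴ = 6.006.
F_P/F_Y = (L_P/L_Y)/(d_P/d_Y)² = 6.006/(12.0)² = 0.04171.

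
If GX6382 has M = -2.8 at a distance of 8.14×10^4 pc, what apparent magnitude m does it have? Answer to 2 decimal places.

m = M + 5 log₁₀(d/10 pc) = -2.8 + 5 log₁₀(8.14×10^4/10)
  = -2.8 + 5 × 3.911 = -2.8 + 19.55 = 16.75.

16.75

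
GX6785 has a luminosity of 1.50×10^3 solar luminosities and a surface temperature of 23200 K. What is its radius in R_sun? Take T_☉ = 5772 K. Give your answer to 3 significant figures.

R/R_☉ = √(L/L_☉) / (T/T_☉)² = √(1.50×10^3) / (4.019)²
       = 38.73 / 16.16 = 2.397.

2.40 R_sun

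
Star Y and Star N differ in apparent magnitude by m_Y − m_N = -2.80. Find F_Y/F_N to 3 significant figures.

13.2

F_Y/F_N = 10^(−(m_Y − m_N)/2.5) = 10^(2.80/2.5) = 10^1.120 = 13.18.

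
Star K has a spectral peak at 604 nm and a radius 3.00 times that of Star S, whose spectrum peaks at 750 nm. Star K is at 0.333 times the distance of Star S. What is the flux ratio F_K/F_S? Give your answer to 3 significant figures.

193

Wien's law: T_K/T_S = λ_S/λ_K = 750/604 = 1.242.
L_K/L_S = (R_K/R_S)²(T_K/T_S)⁴ = (3.00)²(1.242)⁴ = 21.40.
F_K/F_S = (L_K/L_S)/(d_K/d_S)² = 21.40/(0.333)² = 193.0.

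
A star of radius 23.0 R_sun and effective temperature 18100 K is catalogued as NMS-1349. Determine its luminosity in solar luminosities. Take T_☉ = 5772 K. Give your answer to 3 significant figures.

5.12×10^4 solar luminosities

L/L_☉ = (R/R_☉)² (T/T_☉)⁴ = (23.0)² × (18100/5772)⁴
       = 529.0 × (3.136)⁴ = 529.0 × 96.70 = 5.115×10^4.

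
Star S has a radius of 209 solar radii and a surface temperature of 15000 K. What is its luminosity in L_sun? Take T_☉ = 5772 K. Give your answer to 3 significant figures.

L/L_☉ = (R/R_☉)² (T/T_☉)⁴ = (209)² × (15000/5772)⁴
       = 4.368×10^4 × (2.599)⁴ = 4.368×10^4 × 45.61 = 1.992×10^6.

1.99×10^6 L_sun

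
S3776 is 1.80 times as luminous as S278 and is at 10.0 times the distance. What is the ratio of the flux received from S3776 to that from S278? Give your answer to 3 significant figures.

F = L/(4πd²), so F_S3776/F_S278 = (L_S3776/L_S278) / (d_S3776/d_S278)²
= 1.80 / (10.0)² = 1.80 / 100.0 = 0.01800.

0.0180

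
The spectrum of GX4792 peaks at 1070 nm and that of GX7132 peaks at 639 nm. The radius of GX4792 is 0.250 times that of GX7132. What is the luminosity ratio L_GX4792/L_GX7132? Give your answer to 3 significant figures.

Wien's law gives T ∝ 1/λ_max, so T_GX4792/T_GX7132 = λ_GX7132/λ_GX4792 = 639/1070 = 0.5972.
Then L ∝ R²T⁴ gives L_GX4792/L_GX7132 = (0.250)² × (0.5972)⁴ = 0.06250 × 0.1272 = 0.007950.

0.00795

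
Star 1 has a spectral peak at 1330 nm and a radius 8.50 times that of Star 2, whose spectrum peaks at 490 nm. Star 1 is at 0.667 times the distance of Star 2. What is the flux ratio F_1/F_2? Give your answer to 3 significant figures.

2.99

Wien's law: T_1/T_2 = λ_2/λ_1 = 490/1330 = 0.3684.
L_1/L_2 = (R_1/R_2)²(T_1/T_2)⁴ = (8.50)²(0.3684)⁴ = 1.331.
F_1/F_2 = (L_1/L_2)/(d_1/d_2)² = 1.331/(0.667)² = 2.992.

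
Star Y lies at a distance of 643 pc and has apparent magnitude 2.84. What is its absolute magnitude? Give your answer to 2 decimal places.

-6.20

M = m − 5 log₁₀(d/10 pc) = 2.84 − 5 log₁₀(643/10)
  = 2.84 − 5 × 1.808 = 2.84 − 9.04 = -6.20.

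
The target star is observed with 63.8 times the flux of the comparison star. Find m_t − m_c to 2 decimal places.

-4.51

m_t − m_c = −2.5 log₁₀(F_t/F_c) = −2.5 log₁₀(63.8) = −2.5 × (1.805) = -4.512.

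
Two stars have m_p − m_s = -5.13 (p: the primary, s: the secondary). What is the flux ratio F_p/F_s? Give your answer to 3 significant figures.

113

F_p/F_s = 10^(−(m_p − m_s)/2.5) = 10^(5.13/2.5) = 10^2.052 = 112.7.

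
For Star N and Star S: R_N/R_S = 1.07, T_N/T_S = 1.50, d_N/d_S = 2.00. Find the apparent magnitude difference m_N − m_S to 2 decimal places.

-0.40

L_N/L_S = (1.07)²(1.50)⁴ = 5.796.
F_N/F_S = (L_N/L_S)/(d_N/d_S)² = 5.796/4.000 = 1.449.
m_N − m_S = −2.5 log₁₀(1.449) = -0.40.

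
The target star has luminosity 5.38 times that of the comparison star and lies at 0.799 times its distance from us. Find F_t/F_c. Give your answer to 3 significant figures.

8.43

F = L/(4πd²), so F_t/F_c = (L_t/L_c) / (d_t/d_c)²
= 5.38 / (0.799)² = 5.38 / 0.6384 = 8.427.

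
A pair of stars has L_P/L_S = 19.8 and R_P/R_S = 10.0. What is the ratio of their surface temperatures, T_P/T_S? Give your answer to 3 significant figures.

0.667

L ∝ R²T⁴ gives T ∝ (L/R²)^(1/4), so
T_P/T_S = (19.8 / 10.0²)^(1/4) = (0.1980)^(1/4) = 0.6671.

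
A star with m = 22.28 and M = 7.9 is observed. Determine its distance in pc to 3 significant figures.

7.52×10^3 pc

m − M = 5 log₁₀(d/10 pc)
22.28 − (7.9) = 14.38 = 5 log₁₀(d/10)
d = 10 × 10^(14.38/5) = 10 × 10^2.876 = 7516 pc.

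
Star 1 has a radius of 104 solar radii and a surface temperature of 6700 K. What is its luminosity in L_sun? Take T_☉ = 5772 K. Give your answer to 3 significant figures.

1.96×10^4 L_sun

L/L_☉ = (R/R_☉)² (T/T_☉)⁴ = (104)² × (6700/5772)⁴
       = 1.082×10^4 × (1.161)⁴ = 1.082×10^4 × 1.815 = 1.964×10^4.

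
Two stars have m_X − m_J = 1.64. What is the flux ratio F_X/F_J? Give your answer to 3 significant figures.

0.221

F_X/F_J = 10^(−(m_X − m_J)/2.5) = 10^(-1.64/2.5) = 10^-0.656 = 0.2208.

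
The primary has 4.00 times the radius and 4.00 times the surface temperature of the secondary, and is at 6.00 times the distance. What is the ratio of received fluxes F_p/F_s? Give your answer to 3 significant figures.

L_p/L_s = (R_p/R_s)²(T_p/T_s)⁴ = (4.00)² × (4.00)⁴ = 4096.
F_p/F_s = (L_p/L_s)/(d_p/d_s)² = 4096 / (6.00)² = 113.8.

114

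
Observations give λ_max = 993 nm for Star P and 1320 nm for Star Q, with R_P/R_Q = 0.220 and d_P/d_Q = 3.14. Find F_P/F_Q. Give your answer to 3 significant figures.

Wien's law: T_P/T_Q = λ_Q/λ_P = 1320/993 = 1.329.
L_P/L_Q = (R_P/R_Q)²(T_P/T_Q)⁴ = (0.220)²(1.329)⁴ = 0.1511.
F_P/F_Q = (L_P/L_Q)/(d_P/d_Q)² = 0.1511/(3.14)² = 0.01533.

0.0153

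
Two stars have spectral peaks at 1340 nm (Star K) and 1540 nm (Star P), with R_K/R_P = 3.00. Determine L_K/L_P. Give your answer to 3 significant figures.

15.7

Wien's law gives T ∝ 1/λ_max, so T_K/T_P = λ_P/λ_K = 1540/1340 = 1.149.
Then L ∝ R²T⁴ gives L_K/L_P = (3.00)² × (1.149)⁴ = 9.000 × 1.744 = 15.70.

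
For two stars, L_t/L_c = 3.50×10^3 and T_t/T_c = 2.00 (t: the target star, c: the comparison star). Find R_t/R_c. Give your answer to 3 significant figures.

14.8

L ∝ R²T⁴ gives R ∝ √L / T², so
R_t/R_c = √(3.50×10^3) / (2.00)² = 59.16 / 4.000 = 14.79.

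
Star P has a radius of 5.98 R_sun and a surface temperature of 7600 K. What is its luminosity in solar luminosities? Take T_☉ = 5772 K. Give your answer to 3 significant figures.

107 solar luminosities

L/L_☉ = (R/R_☉)² (T/T_☉)⁴ = (5.98)² × (7600/5772)⁴
       = 35.76 × (1.317)⁴ = 35.76 × 3.006 = 107.5.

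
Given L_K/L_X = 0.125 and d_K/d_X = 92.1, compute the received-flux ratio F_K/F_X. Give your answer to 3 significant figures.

F = L/(4πd²), so F_K/F_X = (L_K/L_X) / (d_K/d_X)²
= 0.125 / (92.1)² = 0.125 / 8482 = 1.474×10^-5.

1.47×10^-5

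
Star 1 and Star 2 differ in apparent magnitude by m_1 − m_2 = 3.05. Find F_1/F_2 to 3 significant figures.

F_1/F_2 = 10^(−(m_1 − m_2)/2.5) = 10^(-3.05/2.5) = 10^-1.220 = 0.06026.

0.0603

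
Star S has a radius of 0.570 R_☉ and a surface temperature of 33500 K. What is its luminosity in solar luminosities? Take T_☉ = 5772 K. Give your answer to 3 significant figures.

369 solar luminosities

L/L_☉ = (R/R_☉)² (T/T_☉)⁴ = (0.570)² × (33500/5772)⁴
       = 0.3249 × (5.804)⁴ = 0.3249 × 1135 = 368.7.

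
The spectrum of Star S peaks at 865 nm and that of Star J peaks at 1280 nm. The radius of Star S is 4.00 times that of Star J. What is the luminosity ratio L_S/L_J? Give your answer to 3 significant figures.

76.7

Wien's law gives T ∝ 1/λ_max, so T_S/T_J = λ_J/λ_S = 1280/865 = 1.480.
Then L ∝ R²T⁴ gives L_S/L_J = (4.00)² × (1.480)⁴ = 16.00 × 4.795 = 76.72.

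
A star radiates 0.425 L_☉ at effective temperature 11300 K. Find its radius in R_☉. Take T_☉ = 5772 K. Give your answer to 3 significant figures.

0.170 R_☉

R/R_☉ = √(L/L_☉) / (T/T_☉)² = √(0.425) / (1.958)²
       = 0.6519 / 3.833 = 0.1701.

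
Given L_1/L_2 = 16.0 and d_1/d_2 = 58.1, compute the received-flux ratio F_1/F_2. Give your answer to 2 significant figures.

0.0047

F = L/(4πd²), so F_1/F_2 = (L_1/L_2) / (d_1/d_2)²
= 16.0 / (58.1)² = 16.0 / 3376 = 0.004740.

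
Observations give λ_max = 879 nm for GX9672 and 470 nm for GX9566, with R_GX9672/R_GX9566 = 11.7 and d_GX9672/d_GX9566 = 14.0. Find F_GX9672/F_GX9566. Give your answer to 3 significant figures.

0.0571

Wien's law: T_GX9672/T_GX9566 = λ_GX9566/λ_GX9672 = 470/879 = 0.5347.
L_GX9672/L_GX9566 = (R_GX9672/R_GX9566)²(T_GX9672/T_GX9566)⁴ = (11.7)²(0.5347)⁴ = 11.19.
F_GX9672/F_GX9566 = (L_GX9672/L_GX9566)/(d_GX9672/d_GX9566)² = 11.19/(14.0)² = 0.05709.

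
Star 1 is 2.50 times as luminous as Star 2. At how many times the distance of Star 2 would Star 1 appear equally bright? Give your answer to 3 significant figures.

1.58

Equal flux requires L_1/d_1² = L_2/d_2², so d_1/d_2 = √(L_1/L_2)
= √(2.50) = 1.581.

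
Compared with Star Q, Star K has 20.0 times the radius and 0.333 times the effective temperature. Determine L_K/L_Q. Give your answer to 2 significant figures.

From the Stefan–Boltzmann law, L ∝ R²T⁴, so
L_K/L_Q = (R_K/R_Q)² (T_K/T_Q)⁴ = (20.0)² × (0.333)⁴ = 400.0 × 0.01230 = 4.919.

4.9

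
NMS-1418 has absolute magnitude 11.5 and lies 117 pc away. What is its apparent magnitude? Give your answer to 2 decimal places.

m = M + 5 log₁₀(d/10 pc) = 11.5 + 5 log₁₀(117/10)
  = 11.5 + 5 × 1.068 = 11.5 + 5.34 = 16.84.

16.84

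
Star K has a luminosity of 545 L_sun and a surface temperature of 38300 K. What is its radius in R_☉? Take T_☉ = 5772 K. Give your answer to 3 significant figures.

0.530 R_☉

R/R_☉ = √(L/L_☉) / (T/T_☉)² = √(545) / (6.635)²
       = 23.35 / 44.03 = 0.5302.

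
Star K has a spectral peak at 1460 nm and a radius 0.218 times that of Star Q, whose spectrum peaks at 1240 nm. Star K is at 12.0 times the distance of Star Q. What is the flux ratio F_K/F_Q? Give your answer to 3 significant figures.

1.72×10^-4

Wien's law: T_K/T_Q = λ_Q/λ_K = 1240/1460 = 0.8493.
L_K/L_Q = (R_K/R_Q)²(T_K/T_Q)⁴ = (0.218)²(0.8493)⁴ = 0.02473.
F_K/F_Q = (L_K/L_Q)/(d_K/d_Q)² = 0.02473/(12.0)² = 1.717×10^-4.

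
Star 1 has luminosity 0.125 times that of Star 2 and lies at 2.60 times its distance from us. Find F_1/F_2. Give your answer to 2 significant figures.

0.018

F = L/(4πd²), so F_1/F_2 = (L_1/L_2) / (d_1/d_2)²
= 0.125 / (2.60)² = 0.125 / 6.760 = 0.01849.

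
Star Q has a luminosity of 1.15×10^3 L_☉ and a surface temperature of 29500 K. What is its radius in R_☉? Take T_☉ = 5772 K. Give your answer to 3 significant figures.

1.30 R_☉

R/R_☉ = √(L/L_☉) / (T/T_☉)² = √(1.15×10^3) / (5.111)²
       = 33.91 / 26.12 = 1.298.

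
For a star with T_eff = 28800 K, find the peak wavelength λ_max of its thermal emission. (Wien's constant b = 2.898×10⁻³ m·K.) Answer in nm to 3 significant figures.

101 nm

λ_max = b/T = 2.898×10⁻³ / 28800 = 1.01×10^-7 m = 100.6 nm.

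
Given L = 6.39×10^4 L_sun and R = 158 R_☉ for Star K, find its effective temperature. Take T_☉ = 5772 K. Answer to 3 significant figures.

T/T_☉ = (L/L_☉)^(1/4) / (R/R_☉)^(1/2)
T = 5772 × (6.39×10^4)^(1/4) / √(158) = 5772 × 15.90 / 12.57 = 7301 K.

7.30×10^3 K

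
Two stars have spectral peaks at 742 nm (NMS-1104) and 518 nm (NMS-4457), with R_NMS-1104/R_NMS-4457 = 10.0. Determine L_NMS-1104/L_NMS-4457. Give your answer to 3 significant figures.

23.8

Wien's law gives T ∝ 1/λ_max, so T_NMS-1104/T_NMS-4457 = λ_NMS-4457/λ_NMS-1104 = 518/742 = 0.6981.
Then L ∝ R²T⁴ gives L_NMS-1104/L_NMS-4457 = (10.0)² × (0.6981)⁴ = 100.0 × 0.2375 = 23.75.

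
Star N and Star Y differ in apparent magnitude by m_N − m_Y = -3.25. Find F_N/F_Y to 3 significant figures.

F_N/F_Y = 10^(−(m_N − m_Y)/2.5) = 10^(3.25/2.5) = 10^1.300 = 19.95.

20.0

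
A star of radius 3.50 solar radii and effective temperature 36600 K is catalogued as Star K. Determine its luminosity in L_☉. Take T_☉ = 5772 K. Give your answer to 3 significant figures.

L/L_☉ = (R/R_☉)² (T/T_☉)⁴ = (3.50)² × (36600/5772)⁴
       = 12.25 × (6.341)⁴ = 12.25 × 1617 = 1.980×10^4.

1.98×10^4 L_☉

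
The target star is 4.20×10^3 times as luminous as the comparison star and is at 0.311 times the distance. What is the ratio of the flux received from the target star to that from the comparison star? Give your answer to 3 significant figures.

4.34×10^4

F = L/(4πd²), so F_t/F_c = (L_t/L_c) / (d_t/d_c)²
= 4.20×10^3 / (0.311)² = 4.20×10^3 / 0.09672 = 4.342×10^4.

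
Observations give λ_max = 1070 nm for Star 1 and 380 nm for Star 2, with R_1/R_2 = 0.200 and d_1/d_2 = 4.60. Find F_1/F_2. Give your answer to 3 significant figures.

3.01×10^-5

Wien's law: T_1/T_2 = λ_2/λ_1 = 380/1070 = 0.3551.
L_1/L_2 = (R_1/R_2)²(T_1/T_2)⁴ = (0.200)²(0.3551)⁴ = 6.363×10^-4.
F_1/F_2 = (L_1/L_2)/(d_1/d_2)² = 6.363×10^-4/(4.60)² = 3.007×10^-5.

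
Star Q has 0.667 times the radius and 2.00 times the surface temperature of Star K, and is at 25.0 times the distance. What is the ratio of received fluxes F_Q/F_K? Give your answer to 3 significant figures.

0.0114

L_Q/L_K = (R_Q/R_K)²(T_Q/T_K)⁴ = (0.667)² × (2.00)⁴ = 7.118.
F_Q/F_K = (L_Q/L_K)/(d_Q/d_K)² = 7.118 / (25.0)² = 0.01139.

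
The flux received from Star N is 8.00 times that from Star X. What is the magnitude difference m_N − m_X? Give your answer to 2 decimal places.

m_N − m_X = −2.5 log₁₀(F_N/F_X) = −2.5 log₁₀(8.00) = −2.5 × (0.903) = -2.258.

-2.26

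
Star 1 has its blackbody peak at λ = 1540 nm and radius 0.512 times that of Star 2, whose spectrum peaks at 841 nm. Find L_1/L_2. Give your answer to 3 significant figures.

Wien's law gives T ∝ 1/λ_max, so T_1/T_2 = λ_2/λ_1 = 841/1540 = 0.5461.
Then L ∝ R²T⁴ gives L_1/L_2 = (0.512)² × (0.5461)⁴ = 0.2621 × 0.08894 = 0.02332.

0.0233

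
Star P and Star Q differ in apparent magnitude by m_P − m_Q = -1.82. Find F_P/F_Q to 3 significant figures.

F_P/F_Q = 10^(−(m_P − m_Q)/2.5) = 10^(1.82/2.5) = 10^0.728 = 5.346.

5.35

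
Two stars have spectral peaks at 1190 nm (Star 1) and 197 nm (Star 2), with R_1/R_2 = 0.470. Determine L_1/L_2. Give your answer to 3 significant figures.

Wien's law gives T ∝ 1/λ_max, so T_1/T_2 = λ_2/λ_1 = 197/1190 = 0.1655.
Then L ∝ R²T⁴ gives L_1/L_2 = (0.470)² × (0.1655)⁴ = 0.2209 × 7.511×10^-4 = 1.659×10^-4.

1.66×10^-4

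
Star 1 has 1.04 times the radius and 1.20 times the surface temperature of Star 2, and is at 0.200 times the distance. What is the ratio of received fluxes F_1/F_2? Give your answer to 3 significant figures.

L_1/L_2 = (R_1/R_2)²(T_1/T_2)⁴ = (1.04)² × (1.20)⁴ = 2.243.
F_1/F_2 = (L_1/L_2)/(d_1/d_2)² = 2.243 / (0.200)² = 56.07.

56.1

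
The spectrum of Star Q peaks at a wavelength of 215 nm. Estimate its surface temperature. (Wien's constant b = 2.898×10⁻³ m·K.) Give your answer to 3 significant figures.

1.35×10^4 K

T = b/λ_max = 2.898×10⁻³ / (215×10⁻⁹) = 1.348×10^4 K.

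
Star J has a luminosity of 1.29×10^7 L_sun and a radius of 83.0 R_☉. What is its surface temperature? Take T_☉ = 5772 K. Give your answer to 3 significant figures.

T/T_☉ = (L/L_☉)^(1/4) / (R/R_☉)^(1/2)
T = 5772 × (1.29×10^7)^(1/4) / √(83.0) = 5772 × 59.93 / 9.110 = 3.797×10^4 K.

3.80×10^4 K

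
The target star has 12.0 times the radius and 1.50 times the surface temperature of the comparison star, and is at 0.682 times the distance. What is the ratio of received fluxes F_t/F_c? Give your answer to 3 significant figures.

L_t/L_c = (R_t/R_c)²(T_t/T_c)⁴ = (12.0)² × (1.50)⁴ = 729.0.
F_t/F_c = (L_t/L_c)/(d_t/d_c)² = 729.0 / (0.682)² = 1567.

1.57×10^3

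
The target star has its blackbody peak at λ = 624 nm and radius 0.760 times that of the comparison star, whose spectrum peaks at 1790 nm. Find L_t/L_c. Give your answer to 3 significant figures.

Wien's law gives T ∝ 1/λ_max, so T_t/T_c = λ_c/λ_t = 1790/624 = 2.869.
Then L ∝ R²T⁴ gives L_t/L_c = (0.760)² × (2.869)⁴ = 0.5776 × 67.71 = 39.11.

39.1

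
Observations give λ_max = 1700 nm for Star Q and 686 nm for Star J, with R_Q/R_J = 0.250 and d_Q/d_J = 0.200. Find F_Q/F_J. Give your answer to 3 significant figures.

Wien's law: T_Q/T_J = λ_J/λ_Q = 686/1700 = 0.4035.
L_Q/L_J = (R_Q/R_J)²(T_Q/T_J)⁴ = (0.250)²(0.4035)⁴ = 0.001657.
F_Q/F_J = (L_Q/L_J)/(d_Q/d_J)² = 0.001657/(0.200)² = 0.04143.

0.0414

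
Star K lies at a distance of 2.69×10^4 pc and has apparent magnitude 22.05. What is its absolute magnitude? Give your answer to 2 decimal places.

M = m − 5 log₁₀(d/10 pc) = 22.05 − 5 log₁₀(2.69×10^4/10)
  = 22.05 − 5 × 3.430 = 22.05 − 17.15 = 4.90.

4.90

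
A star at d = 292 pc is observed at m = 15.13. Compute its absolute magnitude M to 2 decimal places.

7.80

M = m − 5 log₁₀(d/10 pc) = 15.13 − 5 log₁₀(292/10)
  = 15.13 − 5 × 1.465 = 15.13 − 7.33 = 7.80.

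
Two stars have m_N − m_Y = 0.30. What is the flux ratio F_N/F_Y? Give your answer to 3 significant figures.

F_N/F_Y = 10^(−(m_N − m_Y)/2.5) = 10^(-0.30/2.5) = 10^-0.120 = 0.7586.

0.759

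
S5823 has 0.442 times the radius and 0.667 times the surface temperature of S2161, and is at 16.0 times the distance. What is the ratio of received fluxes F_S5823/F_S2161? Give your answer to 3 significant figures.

L_S5823/L_S2161 = (R_S5823/R_S2161)²(T_S5823/T_S2161)⁴ = (0.442)² × (0.667)⁴ = 0.03867.
F_S5823/F_S2161 = (L_S5823/L_S2161)/(d_S5823/d_S2161)² = 0.03867 / (16.0)² = 1.510×10^-4.

1.51×10^-4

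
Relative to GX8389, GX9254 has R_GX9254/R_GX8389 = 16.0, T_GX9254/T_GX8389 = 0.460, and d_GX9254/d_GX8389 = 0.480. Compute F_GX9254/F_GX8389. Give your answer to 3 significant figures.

49.7

L_GX9254/L_GX8389 = (R_GX9254/R_GX8389)²(T_GX9254/T_GX8389)⁴ = (16.0)² × (0.460)⁴ = 11.46.
F_GX9254/F_GX8389 = (L_GX9254/L_GX8389)/(d_GX9254/d_GX8389)² = 11.46 / (0.480)² = 49.75.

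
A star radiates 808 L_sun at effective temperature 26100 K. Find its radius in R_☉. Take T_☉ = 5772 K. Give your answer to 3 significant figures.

R/R_☉ = √(L/L_☉) / (T/T_☉)² = √(808) / (4.522)²
       = 28.43 / 20.45 = 1.390.

1.39 R_☉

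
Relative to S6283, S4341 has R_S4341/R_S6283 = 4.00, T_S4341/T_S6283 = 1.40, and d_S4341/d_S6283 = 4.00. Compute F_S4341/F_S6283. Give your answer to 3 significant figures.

3.84

L_S4341/L_S6283 = (R_S4341/R_S6283)²(T_S4341/T_S6283)⁴ = (4.00)² × (1.40)⁴ = 61.47.
F_S4341/F_S6283 = (L_S4341/L_S6283)/(d_S4341/d_S6283)² = 61.47 / (4.00)² = 3.842.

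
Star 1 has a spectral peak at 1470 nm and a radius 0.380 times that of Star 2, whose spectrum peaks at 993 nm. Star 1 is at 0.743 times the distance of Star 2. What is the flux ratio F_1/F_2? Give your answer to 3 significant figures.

0.0545

Wien's law: T_1/T_2 = λ_2/λ_1 = 993/1470 = 0.6755.
L_1/L_2 = (R_1/R_2)²(T_1/T_2)⁴ = (0.380)²(0.6755)⁴ = 0.03007.
F_1/F_2 = (L_1/L_2)/(d_1/d_2)² = 0.03007/(0.743)² = 0.05446.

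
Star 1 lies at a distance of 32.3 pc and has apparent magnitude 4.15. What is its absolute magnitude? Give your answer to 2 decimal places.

1.60

M = m − 5 log₁₀(d/10 pc) = 4.15 − 5 log₁₀(32.3/10)
  = 4.15 − 5 × 0.509 = 4.15 − 2.55 = 1.60.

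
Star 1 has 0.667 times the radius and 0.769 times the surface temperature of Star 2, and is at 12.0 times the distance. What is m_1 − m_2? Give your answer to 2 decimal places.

7.42

L_1/L_2 = (0.667)²(0.769)⁴ = 0.1556.
F_1/F_2 = (L_1/L_2)/(d_1/d_2)² = 0.1556/144.0 = 0.001080.
m_1 − m_2 = −2.5 log₁₀(0.001080) = 7.42.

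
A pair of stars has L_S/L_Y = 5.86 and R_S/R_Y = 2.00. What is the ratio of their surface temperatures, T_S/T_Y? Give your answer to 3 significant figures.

1.10

L ∝ R²T⁴ gives T ∝ (L/R²)^(1/4), so
T_S/T_Y = (5.86 / 2.00²)^(1/4) = (1.465)^(1/4) = 1.100.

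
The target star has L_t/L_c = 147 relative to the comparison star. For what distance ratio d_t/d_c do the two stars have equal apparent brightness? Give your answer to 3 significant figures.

Equal flux requires L_t/d_t² = L_c/d_c², so d_t/d_c = √(L_t/L_c)
= √(147) = 12.12.

12.1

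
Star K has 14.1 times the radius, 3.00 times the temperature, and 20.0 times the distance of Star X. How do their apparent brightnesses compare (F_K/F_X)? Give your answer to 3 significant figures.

40.3

L_K/L_X = (R_K/R_X)²(T_K/T_X)⁴ = (14.1)² × (3.00)⁴ = 1.610×10^4.
F_K/F_X = (L_K/L_X)/(d_K/d_X)² = 1.610×10^4 / (20.0)² = 40.26.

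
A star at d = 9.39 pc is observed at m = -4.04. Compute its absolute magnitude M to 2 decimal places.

M = m − 5 log₁₀(d/10 pc) = -4.04 − 5 log₁₀(9.39/10)
  = -4.04 − 5 × -0.027 = -4.04 − -0.14 = -3.90.

-3.90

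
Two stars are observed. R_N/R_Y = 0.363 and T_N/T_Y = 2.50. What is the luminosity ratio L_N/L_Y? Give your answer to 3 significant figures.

5.15

From the Stefan–Boltzmann law, L ∝ R²T⁴, so
L_N/L_Y = (R_N/R_Y)² (T_N/T_Y)⁴ = (0.363)² × (2.50)⁴ = 0.1318 × 39.06 = 5.147.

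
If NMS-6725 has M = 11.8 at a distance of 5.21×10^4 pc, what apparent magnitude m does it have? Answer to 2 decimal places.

30.38

m = M + 5 log₁₀(d/10 pc) = 11.8 + 5 log₁₀(5.21×10^4/10)
  = 11.8 + 5 × 3.717 = 11.8 + 18.58 = 30.38.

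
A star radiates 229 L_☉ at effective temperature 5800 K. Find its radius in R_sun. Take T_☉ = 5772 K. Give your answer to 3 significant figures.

R/R_☉ = √(L/L_☉) / (T/T_☉)² = √(229) / (1.005)²
       = 15.13 / 1.010 = 14.99.

15.0 R_sun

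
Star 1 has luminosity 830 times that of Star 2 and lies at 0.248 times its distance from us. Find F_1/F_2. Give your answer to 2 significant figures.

F = L/(4πd²), so F_1/F_2 = (L_1/L_2) / (d_1/d_2)²
= 830 / (0.248)² = 830 / 0.06150 = 1.350×10^4.

1.3×10^4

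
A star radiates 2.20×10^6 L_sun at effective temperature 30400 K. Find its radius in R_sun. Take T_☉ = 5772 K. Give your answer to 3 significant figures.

R/R_☉ = √(L/L_☉) / (T/T_☉)² = √(2.20×10^6) / (5.267)²
       = 1483 / 27.74 = 53.47.

53.5 R_sun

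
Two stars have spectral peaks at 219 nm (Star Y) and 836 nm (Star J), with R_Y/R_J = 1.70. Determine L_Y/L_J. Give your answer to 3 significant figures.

Wien's law gives T ∝ 1/λ_max, so T_Y/T_J = λ_J/λ_Y = 836/219 = 3.817.
Then L ∝ R²T⁴ gives L_Y/L_J = (1.70)² × (3.817)⁴ = 2.890 × 212.3 = 613.7.

614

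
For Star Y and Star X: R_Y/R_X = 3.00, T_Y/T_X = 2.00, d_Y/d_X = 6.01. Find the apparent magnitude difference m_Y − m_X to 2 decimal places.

L_Y/L_X = (3.00)²(2.00)⁴ = 144.0.
F_Y/F_X = (L_Y/L_X)/(d_Y/d_X)² = 144.0/36.12 = 3.987.
m_Y − m_X = −2.5 log₁₀(3.987) = -1.50.

-1.50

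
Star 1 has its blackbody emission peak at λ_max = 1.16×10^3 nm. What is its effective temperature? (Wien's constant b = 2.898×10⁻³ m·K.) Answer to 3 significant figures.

2.50×10^3 K

T = b/λ_max = 2.898×10⁻³ / (1.16×10^3×10⁻⁹) = 2498 K.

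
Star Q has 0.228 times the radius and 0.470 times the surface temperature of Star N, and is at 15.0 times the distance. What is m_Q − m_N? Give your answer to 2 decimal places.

12.37

L_Q/L_N = (0.228)²(0.470)⁴ = 0.002537.
F_Q/F_N = (L_Q/L_N)/(d_Q/d_N)² = 0.002537/225.0 = 1.127×10^-5.
m_Q − m_N = −2.5 log₁₀(1.127×10^-5) = 12.37.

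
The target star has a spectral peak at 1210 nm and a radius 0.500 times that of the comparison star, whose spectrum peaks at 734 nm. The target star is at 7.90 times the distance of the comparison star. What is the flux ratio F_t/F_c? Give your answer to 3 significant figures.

5.42×10^-4

Wien's law: T_t/T_c = λ_c/λ_t = 734/1210 = 0.6066.
L_t/L_c = (R_t/R_c)²(T_t/T_c)⁴ = (0.500)²(0.6066)⁴ = 0.03385.
F_t/F_c = (L_t/L_c)/(d_t/d_c)² = 0.03385/(7.90)² = 5.424×10^-4.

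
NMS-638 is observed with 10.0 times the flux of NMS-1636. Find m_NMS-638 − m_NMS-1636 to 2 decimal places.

m_NMS-638 − m_NMS-1636 = −2.5 log₁₀(F_NMS-638/F_NMS-1636) = −2.5 log₁₀(10.0) = −2.5 × (1.000) = -2.500.

-2.50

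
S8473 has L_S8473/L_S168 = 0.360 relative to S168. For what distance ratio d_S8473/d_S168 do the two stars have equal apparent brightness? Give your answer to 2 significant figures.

0.60

Equal flux requires L_S8473/d_S8473² = L_S168/d_S168², so d_S8473/d_S168 = √(L_S8473/L_S168)
= √(0.360) = 0.6000.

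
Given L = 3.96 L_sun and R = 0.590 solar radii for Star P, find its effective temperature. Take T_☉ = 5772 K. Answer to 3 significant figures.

1.06×10^4 K

T/T_☉ = (L/L_☉)^(1/4) / (R/R_☉)^(1/2)
T = 5772 × (3.96)^(1/4) / √(0.590) = 5772 × 1.411 / 0.7681 = 1.060×10^4 K.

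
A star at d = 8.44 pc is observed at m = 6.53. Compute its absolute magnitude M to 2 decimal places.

6.90

M = m − 5 log₁₀(d/10 pc) = 6.53 − 5 log₁₀(8.44/10)
  = 6.53 − 5 × -0.074 = 6.53 − -0.37 = 6.90.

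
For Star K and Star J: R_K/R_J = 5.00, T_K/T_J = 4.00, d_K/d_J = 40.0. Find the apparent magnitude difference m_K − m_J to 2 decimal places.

-1.51

L_K/L_J = (5.00)²(4.00)⁴ = 6400.
F_K/F_J = (L_K/L_J)/(d_K/d_J)² = 6400/1600 = 4.000.
m_K − m_J = −2.5 log₁₀(4.000) = -1.51.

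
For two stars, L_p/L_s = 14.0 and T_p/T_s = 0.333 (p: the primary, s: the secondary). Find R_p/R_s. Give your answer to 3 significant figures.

33.7

L ∝ R²T⁴ gives R ∝ √L / T², so
R_p/R_s = √(14.0) / (0.333)² = 3.742 / 0.1109 = 33.74.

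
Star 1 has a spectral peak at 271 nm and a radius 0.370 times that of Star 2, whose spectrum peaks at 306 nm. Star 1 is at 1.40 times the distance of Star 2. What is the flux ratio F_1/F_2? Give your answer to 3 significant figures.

0.114

Wien's law: T_1/T_2 = λ_2/λ_1 = 306/271 = 1.129.
L_1/L_2 = (R_1/R_2)²(T_1/T_2)⁴ = (0.370)²(1.129)⁴ = 0.2225.
F_1/F_2 = (L_1/L_2)/(d_1/d_2)² = 0.2225/(1.40)² = 0.1135.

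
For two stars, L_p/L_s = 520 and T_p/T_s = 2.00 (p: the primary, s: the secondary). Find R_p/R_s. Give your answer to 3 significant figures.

5.70

L ∝ R²T⁴ gives R ∝ √L / T², so
R_p/R_s = √(520) / (2.00)² = 22.80 / 4.000 = 5.701.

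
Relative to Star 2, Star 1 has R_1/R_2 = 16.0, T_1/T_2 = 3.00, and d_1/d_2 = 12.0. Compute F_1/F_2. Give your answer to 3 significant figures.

L_1/L_2 = (R_1/R_2)²(T_1/T_2)⁴ = (16.0)² × (3.00)⁴ = 2.074×10^4.
F_1/F_2 = (L_1/L_2)/(d_1/d_2)² = 2.074×10^4 / (12.0)² = 144.0.

144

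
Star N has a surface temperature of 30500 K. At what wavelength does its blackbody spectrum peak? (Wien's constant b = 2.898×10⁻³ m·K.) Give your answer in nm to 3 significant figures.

λ_max = b/T = 2.898×10⁻³ / 30500 = 9.50×10^-8 m = 95.02 nm.

95.0 nm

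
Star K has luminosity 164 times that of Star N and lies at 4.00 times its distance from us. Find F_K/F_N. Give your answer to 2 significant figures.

10

F = L/(4πd²), so F_K/F_N = (L_K/L_N) / (d_K/d_N)²
= 164 / (4.00)² = 164 / 16.00 = 10.25.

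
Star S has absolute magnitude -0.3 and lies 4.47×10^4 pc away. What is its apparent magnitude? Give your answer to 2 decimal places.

17.95

m = M + 5 log₁₀(d/10 pc) = -0.3 + 5 log₁₀(4.47×10^4/10)
  = -0.3 + 5 × 3.650 = -0.3 + 18.25 = 17.95.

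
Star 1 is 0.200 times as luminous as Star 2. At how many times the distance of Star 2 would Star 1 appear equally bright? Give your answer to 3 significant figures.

0.447

Equal flux requires L_1/d_1² = L_2/d_2², so d_1/d_2 = √(L_1/L_2)
= √(0.200) = 0.4472.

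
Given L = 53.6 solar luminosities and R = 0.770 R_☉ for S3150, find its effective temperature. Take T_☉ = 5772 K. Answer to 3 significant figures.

T/T_☉ = (L/L_☉)^(1/4) / (R/R_☉)^(1/2)
T = 5772 × (53.6)^(1/4) / √(0.770) = 5772 × 2.706 / 0.8775 = 1.780×10^4 K.

1.78×10^4 K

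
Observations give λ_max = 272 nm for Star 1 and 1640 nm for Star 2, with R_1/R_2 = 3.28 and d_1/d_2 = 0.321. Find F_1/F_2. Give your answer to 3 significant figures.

1.38×10^5

Wien's law: T_1/T_2 = λ_2/λ_1 = 1640/272 = 6.029.
L_1/L_2 = (R_1/R_2)²(T_1/T_2)⁴ = (3.28)²(6.029)⁴ = 1.422×10^4.
F_1/F_2 = (L_1/L_2)/(d_1/d_2)² = 1.422×10^4/(0.321)² = 1.380×10^5.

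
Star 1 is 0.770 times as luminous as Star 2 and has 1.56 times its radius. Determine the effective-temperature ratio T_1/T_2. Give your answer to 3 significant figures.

0.750

L ∝ R²T⁴ gives T ∝ (L/R²)^(1/4), so
T_1/T_2 = (0.770 / 1.56²)^(1/4) = (0.3164)^(1/4) = 0.7500.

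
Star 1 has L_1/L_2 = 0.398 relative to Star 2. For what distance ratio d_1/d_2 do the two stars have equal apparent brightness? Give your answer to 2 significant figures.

0.63

Equal flux requires L_1/d_1² = L_2/d_2², so d_1/d_2 = √(L_1/L_2)
= √(0.398) = 0.6309.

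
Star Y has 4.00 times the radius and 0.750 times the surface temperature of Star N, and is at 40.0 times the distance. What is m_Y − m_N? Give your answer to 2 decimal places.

6.25

L_Y/L_N = (4.00)²(0.750)⁴ = 5.062.
F_Y/F_N = (L_Y/L_N)/(d_Y/d_N)² = 5.062/1600 = 0.003164.
m_Y − m_N = −2.5 log₁₀(0.003164) = 6.25.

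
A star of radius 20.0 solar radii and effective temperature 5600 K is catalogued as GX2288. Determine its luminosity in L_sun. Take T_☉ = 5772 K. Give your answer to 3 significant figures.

354 L_sun

L/L_☉ = (R/R_☉)² (T/T_☉)⁴ = (20.0)² × (5600/5772)⁴
       = 400.0 × (0.9702)⁴ = 400.0 × 0.8860 = 354.4.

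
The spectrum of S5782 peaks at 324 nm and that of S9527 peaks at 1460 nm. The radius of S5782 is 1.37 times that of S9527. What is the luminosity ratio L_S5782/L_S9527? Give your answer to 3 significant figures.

774

Wien's law gives T ∝ 1/λ_max, so T_S5782/T_S9527 = λ_S9527/λ_S5782 = 1460/324 = 4.506.
Then L ∝ R²T⁴ gives L_S5782/L_S9527 = (1.37)² × (4.506)⁴ = 1.877 × 412.3 = 773.9.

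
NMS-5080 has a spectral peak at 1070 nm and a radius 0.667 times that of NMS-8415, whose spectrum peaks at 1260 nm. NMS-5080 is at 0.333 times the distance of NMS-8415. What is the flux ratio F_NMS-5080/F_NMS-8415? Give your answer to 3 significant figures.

7.71

Wien's law: T_NMS-5080/T_NMS-8415 = λ_NMS-8415/λ_NMS-5080 = 1260/1070 = 1.178.
L_NMS-5080/L_NMS-8415 = (R_NMS-5080/R_NMS-8415)²(T_NMS-5080/T_NMS-8415)⁴ = (0.667)²(1.178)⁴ = 0.8555.
F_NMS-5080/F_NMS-8415 = (L_NMS-5080/L_NMS-8415)/(d_NMS-5080/d_NMS-8415)² = 0.8555/(0.333)² = 7.715.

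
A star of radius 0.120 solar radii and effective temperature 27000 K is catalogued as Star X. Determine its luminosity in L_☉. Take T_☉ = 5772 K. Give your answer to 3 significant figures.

6.89 L_☉

L/L_☉ = (R/R_☉)² (T/T_☉)⁴ = (0.120)² × (27000/5772)⁴
       = 0.01440 × (4.678)⁴ = 0.01440 × 478.8 = 6.895.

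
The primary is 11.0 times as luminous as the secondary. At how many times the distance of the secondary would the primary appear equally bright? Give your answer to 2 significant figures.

3.3

Equal flux requires L_p/d_p² = L_s/d_s², so d_p/d_s = √(L_p/L_s)
= √(11.0) = 3.317.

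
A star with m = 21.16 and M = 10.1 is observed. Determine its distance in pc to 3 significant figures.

m − M = 5 log₁₀(d/10 pc)
21.16 − (10.1) = 11.06 = 5 log₁₀(d/10)
d = 10 × 10^(11.06/5) = 10 × 10^2.212 = 1629 pc.

1.63×10^3 pc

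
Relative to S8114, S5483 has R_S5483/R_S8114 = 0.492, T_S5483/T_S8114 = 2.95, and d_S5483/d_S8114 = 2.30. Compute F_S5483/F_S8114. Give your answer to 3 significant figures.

3.47

L_S5483/L_S8114 = (R_S5483/R_S8114)²(T_S5483/T_S8114)⁴ = (0.492)² × (2.95)⁴ = 18.33.
F_S5483/F_S8114 = (L_S5483/L_S8114)/(d_S5483/d_S8114)² = 18.33 / (2.30)² = 3.465.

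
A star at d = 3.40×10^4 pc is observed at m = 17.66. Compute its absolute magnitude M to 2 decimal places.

0.00

M = m − 5 log₁₀(d/10 pc) = 17.66 − 5 log₁₀(3.40×10^4/10)
  = 17.66 − 5 × 3.531 = 17.66 − 17.66 = 0.00.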